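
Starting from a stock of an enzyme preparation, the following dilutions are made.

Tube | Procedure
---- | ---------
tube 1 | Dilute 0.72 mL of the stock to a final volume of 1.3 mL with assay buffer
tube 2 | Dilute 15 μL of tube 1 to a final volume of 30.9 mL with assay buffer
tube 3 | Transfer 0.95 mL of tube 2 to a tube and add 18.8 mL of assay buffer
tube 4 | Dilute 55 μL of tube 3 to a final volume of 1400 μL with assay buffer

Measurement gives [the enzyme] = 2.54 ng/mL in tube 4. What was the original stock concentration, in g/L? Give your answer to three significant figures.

Step 1: 0.72 mL brought to 1.3 mL → factor 1.3/0.72 = 1.8056
Step 2: 15 μL brought to 30.9 mL → factor 30900/15 = 2060
Step 3: 0.95 mL + 18.8 mL = 19.75 mL total → factor 19.75/0.95 = 20.789
Step 4: 55 μL brought to 1400 μL → factor 1400/55 = 25.455
Overall dilution factor = 1.8056 × 2060 × 20.789 × 25.455 = 1.9683 × 10^6
Stock = 2.54 ng/mL × 1.9683 × 10^6 = 4.999 × 10^6 ng/mL = 5.00 g/L

5.00 g/L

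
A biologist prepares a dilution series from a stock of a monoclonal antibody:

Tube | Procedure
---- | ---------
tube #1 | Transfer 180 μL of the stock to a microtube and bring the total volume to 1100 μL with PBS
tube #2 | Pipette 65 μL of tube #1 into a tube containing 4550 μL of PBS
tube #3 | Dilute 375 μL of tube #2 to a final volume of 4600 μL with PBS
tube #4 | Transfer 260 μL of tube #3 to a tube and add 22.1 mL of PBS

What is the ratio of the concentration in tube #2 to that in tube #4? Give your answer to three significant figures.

Step 1: 180 μL brought to 1100 μL → factor 1100/180 = 6.1111
Step 2: 65 μL + 4550 μL = 4615 μL total → factor 4615/65 = 71
Step 3: 375 μL brought to 4600 μL → factor 4600/375 = 12.267
Step 4: 260 μL + 22.1 mL = 22360 μL total → factor 22360/260 = 86
Dilution factor to tube #2 = 433.89; to tube #4 = 4.5772 × 10^5
[tube #2]/[tube #4] = (factor to tube #4)/(factor to tube #2) = 4.5772 × 10^5/433.89 = 1.05 × 10^3

1.05 × 10^3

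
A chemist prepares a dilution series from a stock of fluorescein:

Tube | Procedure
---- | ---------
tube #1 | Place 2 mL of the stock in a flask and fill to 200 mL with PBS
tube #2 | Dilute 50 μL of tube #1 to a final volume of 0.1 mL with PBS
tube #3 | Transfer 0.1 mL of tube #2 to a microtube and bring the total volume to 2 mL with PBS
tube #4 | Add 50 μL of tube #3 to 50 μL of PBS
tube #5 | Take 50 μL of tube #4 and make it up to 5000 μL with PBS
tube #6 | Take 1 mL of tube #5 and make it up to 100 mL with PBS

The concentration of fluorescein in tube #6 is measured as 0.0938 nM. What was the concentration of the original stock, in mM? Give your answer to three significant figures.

7.50 mM

Step 1: 2 mL brought to 200 mL → factor 200/2 = 100
Step 2: 50 μL brought to 0.1 mL → factor 100/50 = 2
Step 3: 0.1 mL brought to 2 mL → factor 2/0.1 = 20
Step 4: 50 μL + 50 μL = 100 μL total → factor 100/50 = 2
Step 5: 50 μL brought to 5000 μL → factor 5000/50 = 100
Step 6: 1 mL brought to 100 mL → factor 100/1 = 100
Overall dilution factor = 100 × 2 × 20 × 2 × 100 × 100 = 8 × 10^7
Stock = 0.0938 nM × 8 × 10^7 = 7.504 × 10^6 nM = 7.50 mM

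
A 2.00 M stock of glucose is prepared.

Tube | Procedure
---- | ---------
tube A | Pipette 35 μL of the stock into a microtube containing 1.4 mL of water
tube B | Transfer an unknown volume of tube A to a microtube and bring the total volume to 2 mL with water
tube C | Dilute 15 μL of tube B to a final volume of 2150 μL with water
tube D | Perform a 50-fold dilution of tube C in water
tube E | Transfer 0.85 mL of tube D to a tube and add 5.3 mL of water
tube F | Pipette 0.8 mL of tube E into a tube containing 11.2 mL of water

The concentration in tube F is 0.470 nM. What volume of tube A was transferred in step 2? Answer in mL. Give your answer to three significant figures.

0.0150 mL

Step 1: 35 μL + 1.4 mL = 1435 μL total → factor 1435/35 = 41
Step 2: v brought to 2 mL → factor = 2 mL/v
Step 3: 15 μL brought to 2150 μL → factor 2150/15 = 143.33
Step 4: 50-fold → factor 50
Step 5: 0.85 mL + 5.3 mL = 6.15 mL total → factor 6.15/0.85 = 7.2353
Step 6: 0.8 mL + 11.2 mL = 12 mL total → factor 12/0.8 = 15
Product of known-step factors = 3.189 × 10^7
Overall factor = 2.00 M / (0.470 nM) = 4.2553 × 10^9
Step-2 factor = 4.2553 × 10^9 / 3.189 × 10^7 = 133.44
v = 2 mL / 133.44 = 0.0150 mL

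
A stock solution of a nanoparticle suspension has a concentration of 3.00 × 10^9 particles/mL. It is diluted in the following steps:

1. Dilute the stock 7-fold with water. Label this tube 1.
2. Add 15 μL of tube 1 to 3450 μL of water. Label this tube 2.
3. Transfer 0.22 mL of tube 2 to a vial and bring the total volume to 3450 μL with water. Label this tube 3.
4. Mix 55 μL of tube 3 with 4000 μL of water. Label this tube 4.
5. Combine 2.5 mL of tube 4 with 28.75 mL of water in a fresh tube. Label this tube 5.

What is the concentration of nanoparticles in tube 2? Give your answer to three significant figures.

1.86 × 10^6 particles/mL

Step 1: 7-fold → factor 7
Step 2: 15 μL + 3450 μL = 3465 μL total → factor 3465/15 = 231
Dilution factor through tube 2 = 7 × 231 = 1617
[tube 2] = 3.00 × 10^9 particles/mL / 1617 = 1.86 × 10^6 particles/mL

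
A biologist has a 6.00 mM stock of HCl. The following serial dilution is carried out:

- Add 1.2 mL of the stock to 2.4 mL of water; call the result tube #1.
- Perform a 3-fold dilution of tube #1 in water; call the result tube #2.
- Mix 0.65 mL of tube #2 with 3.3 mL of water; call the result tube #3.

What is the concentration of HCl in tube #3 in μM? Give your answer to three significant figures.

110 μM

Step 1: 1.2 mL + 2.4 mL = 3.6 mL total → factor 3.6/1.2 = 3
Step 2: 3-fold → factor 3
Step 3: 0.65 mL + 3.3 mL = 3.95 mL total → factor 3.95/0.65 = 6.0769
Overall dilution factor = 3 × 3 × 6.0769 = 54.692
Final = 6.00 mM / 54.692 = 0.1097 mM = 110 μM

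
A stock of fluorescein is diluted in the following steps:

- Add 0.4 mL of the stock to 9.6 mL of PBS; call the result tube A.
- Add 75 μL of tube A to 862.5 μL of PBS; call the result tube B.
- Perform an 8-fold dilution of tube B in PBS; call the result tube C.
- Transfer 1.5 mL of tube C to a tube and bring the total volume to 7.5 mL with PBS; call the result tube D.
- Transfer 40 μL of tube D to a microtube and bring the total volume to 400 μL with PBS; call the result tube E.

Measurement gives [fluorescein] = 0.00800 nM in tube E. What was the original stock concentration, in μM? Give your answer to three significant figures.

1.00 μM

Step 1: 0.4 mL + 9.6 mL = 10 mL total → factor 10/0.4 = 25
Step 2: 75 μL + 862.5 μL = 937.5 μL total → factor 937.5/75 = 12.5
Step 3: 8-fold → factor 8
Step 4: 1.5 mL brought to 7.5 mL → factor 7.5/1.5 = 5
Step 5: 40 μL brought to 400 μL → factor 400/40 = 10
Overall dilution factor = 25 × 12.5 × 8 × 5 × 10 = 1.25 × 10^5
Stock = 0.00800 nM × 1.25 × 10^5 = 1000 nM = 1.00 μM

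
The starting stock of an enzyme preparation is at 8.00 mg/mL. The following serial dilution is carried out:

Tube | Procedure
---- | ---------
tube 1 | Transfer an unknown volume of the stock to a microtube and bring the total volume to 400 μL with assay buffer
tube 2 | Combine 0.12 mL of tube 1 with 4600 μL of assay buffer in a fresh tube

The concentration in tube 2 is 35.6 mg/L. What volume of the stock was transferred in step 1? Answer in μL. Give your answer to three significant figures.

Step 1: v brought to 400 μL → factor = 400 μL/v
Step 2: 0.12 mL + 4600 μL = 4.72 mL total → factor 4.72/0.12 = 39.333
Product of known-step factors = 39.333
Overall factor = 8.00 mg/mL / (35.6 mg/L) = 224.72
Step-1 factor = 224.72 / 39.333 = 5.7132
v = 400 μL / 5.7132 = 70.0 μL

70.0 μL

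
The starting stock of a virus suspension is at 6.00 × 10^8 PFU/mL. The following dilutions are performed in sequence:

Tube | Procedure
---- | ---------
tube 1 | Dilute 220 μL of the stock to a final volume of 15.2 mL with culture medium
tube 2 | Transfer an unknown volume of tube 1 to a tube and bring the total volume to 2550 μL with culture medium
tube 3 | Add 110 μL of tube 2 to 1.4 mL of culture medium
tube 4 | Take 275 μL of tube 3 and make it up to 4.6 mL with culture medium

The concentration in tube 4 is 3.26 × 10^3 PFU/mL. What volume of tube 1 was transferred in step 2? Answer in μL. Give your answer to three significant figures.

Step 1: 220 μL brought to 15.2 mL → factor 15200/220 = 69.091
Step 2: v brought to 2550 μL → factor = 2550 μL/v
Step 3: 110 μL + 1.4 mL = 1510 μL total → factor 1510/110 = 13.727
Step 4: 275 μL brought to 4.6 mL → factor 4600/275 = 16.727
Product of known-step factors = 15865
Overall factor = 6.00 × 10^8 PFU/mL / (3.26 × 10^3 PFU/mL) = 1.8405 × 10^5
Step-2 factor = 1.8405 × 10^5 / 15865 = 11.601
v = 2550 μL / 11.601 = 220 μL

220 μL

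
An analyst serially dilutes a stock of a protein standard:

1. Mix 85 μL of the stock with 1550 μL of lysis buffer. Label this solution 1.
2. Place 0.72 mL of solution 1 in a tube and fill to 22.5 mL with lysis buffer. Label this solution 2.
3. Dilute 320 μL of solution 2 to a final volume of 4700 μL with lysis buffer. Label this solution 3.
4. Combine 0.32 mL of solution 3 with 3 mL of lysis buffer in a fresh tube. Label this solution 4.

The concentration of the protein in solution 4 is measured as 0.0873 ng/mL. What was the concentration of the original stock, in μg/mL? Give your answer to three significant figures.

8.00 μg/mL

Step 1: 85 μL + 1550 μL = 1635 μL total → factor 1635/85 = 19.235
Step 2: 0.72 mL brought to 22.5 mL → factor 22.5/0.72 = 31.25
Step 3: 320 μL brought to 4700 μL → factor 4700/320 = 14.688
Step 4: 0.32 mL + 3 mL = 3.32 mL total → factor 3.32/0.32 = 10.375
Overall dilution factor = 19.235 × 31.25 × 14.688 × 10.375 = 91598
Stock = 0.0873 ng/mL × 91598 = 7996 ng/mL = 8.00 μg/mL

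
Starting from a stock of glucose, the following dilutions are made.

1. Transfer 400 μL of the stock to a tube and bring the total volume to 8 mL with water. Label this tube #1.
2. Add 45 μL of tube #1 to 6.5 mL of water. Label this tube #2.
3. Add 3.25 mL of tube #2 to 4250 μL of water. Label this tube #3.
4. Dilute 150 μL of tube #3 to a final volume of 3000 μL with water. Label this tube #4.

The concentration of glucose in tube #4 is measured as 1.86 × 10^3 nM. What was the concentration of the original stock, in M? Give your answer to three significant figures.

0.250 M

Step 1: 400 μL brought to 8 mL → factor 8000/400 = 20
Step 2: 45 μL + 6.5 mL = 6545 μL total → factor 6545/45 = 145.44
Step 3: 3.25 mL + 4250 μL = 7.5 mL total → factor 7.5/3.25 = 2.3077
Step 4: 150 μL brought to 3000 μL → factor 3000/150 = 20
Overall dilution factor = 20 × 145.44 × 2.3077 × 20 = 1.3426 × 10^5
Stock = 1.86 × 10^3 nM × 1.3426 × 10^5 = 2.497 × 10^8 nM = 0.250 M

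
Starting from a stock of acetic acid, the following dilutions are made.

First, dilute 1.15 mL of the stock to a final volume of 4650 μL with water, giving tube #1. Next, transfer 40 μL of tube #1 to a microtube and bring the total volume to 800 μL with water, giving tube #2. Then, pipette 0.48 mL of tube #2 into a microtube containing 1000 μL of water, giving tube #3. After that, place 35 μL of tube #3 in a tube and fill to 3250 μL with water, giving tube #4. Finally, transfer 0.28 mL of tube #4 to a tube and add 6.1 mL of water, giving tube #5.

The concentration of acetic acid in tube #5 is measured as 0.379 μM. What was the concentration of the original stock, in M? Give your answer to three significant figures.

Step 1: 1.15 mL brought to 4650 μL → factor 4.65/1.15 = 4.0435
Step 2: 40 μL brought to 800 μL → factor 800/40 = 20
Step 3: 0.48 mL + 1000 μL = 1.48 mL total → factor 1.48/0.48 = 3.0833
Step 4: 35 μL brought to 3250 μL → factor 3250/35 = 92.857
Step 5: 0.28 mL + 6.1 mL = 6.38 mL total → factor 6.38/0.28 = 22.786
Overall dilution factor = 4.0435 × 20 × 3.0833 × 92.857 × 22.786 = 5.2757 × 10^5
Stock = 0.379 μM × 5.2757 × 10^5 = 2.000 × 10^5 μM = 0.200 M

0.200 M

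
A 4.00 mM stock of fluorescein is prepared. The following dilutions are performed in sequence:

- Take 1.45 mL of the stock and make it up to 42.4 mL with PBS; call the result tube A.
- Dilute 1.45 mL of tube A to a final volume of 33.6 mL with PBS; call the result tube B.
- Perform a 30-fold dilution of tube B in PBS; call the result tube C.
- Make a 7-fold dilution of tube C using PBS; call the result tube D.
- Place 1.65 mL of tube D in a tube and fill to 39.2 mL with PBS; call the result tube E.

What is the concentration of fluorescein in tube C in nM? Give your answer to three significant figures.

197 nM

Step 1: 1.45 mL brought to 42.4 mL → factor 42.4/1.45 = 29.241
Step 2: 1.45 mL brought to 33.6 mL → factor 33.6/1.45 = 23.172
Step 3: 30-fold → factor 30
Dilution factor through tube C = 29.241 × 23.172 × 30 = 20328
[tube C] = 4.00 mM / 20328 = 0.0001968 mM = 197 nM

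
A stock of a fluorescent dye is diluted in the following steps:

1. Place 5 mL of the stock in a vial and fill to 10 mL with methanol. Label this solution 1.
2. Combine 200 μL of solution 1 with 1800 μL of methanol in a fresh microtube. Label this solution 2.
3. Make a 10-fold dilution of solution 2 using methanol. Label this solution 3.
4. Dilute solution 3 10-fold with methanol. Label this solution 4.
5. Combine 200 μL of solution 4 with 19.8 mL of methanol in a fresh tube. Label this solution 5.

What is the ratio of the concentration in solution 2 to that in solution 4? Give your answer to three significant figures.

100

Step 1: 5 mL brought to 10 mL → factor 10/5 = 2
Step 2: 200 μL + 1800 μL = 2000 μL total → factor 2000/200 = 10
Step 3: 10-fold → factor 10
Step 4: 10-fold → factor 10
Dilution factor to solution 2 = 20; to solution 4 = 2000
[solution 2]/[solution 4] = (factor to solution 4)/(factor to solution 2) = 2000/20 = 100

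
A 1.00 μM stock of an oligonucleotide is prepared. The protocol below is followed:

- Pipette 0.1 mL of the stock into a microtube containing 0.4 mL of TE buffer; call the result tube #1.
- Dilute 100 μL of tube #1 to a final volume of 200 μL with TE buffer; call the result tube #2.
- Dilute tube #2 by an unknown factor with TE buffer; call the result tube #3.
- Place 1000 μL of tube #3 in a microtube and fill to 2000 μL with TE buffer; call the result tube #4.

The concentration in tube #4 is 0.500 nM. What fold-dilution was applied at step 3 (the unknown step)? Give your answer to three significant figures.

Step 1: 0.1 mL + 0.4 mL = 0.5 mL total → factor 0.5/0.1 = 5
Step 2: 100 μL brought to 200 μL → factor 200/100 = 2
Step 3: unknown factor x
Step 4: 1000 μL brought to 2000 μL → factor 2000/1000 = 2
Product of known-step factors = 20
Overall factor = 1.00 μM / (0.500 nM) = 2000
x = 2000 / 20 = 100

100-fold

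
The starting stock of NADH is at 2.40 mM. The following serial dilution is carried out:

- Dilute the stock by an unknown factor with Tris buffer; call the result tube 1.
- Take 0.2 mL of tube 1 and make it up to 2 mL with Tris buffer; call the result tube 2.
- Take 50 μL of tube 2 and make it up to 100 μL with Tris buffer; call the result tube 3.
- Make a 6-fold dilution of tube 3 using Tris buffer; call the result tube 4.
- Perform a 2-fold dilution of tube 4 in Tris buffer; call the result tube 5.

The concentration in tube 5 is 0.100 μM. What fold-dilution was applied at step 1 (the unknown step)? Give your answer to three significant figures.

100-fold

Step 1: unknown factor x
Step 2: 0.2 mL brought to 2 mL → factor 2/0.2 = 10
Step 3: 50 μL brought to 100 μL → factor 100/50 = 2
Step 4: 6-fold → factor 6
Step 5: 2-fold → factor 2
Product of known-step factors = 240
Overall factor = 2.40 mM / (0.100 μM) = 24000
x = 24000 / 240 = 100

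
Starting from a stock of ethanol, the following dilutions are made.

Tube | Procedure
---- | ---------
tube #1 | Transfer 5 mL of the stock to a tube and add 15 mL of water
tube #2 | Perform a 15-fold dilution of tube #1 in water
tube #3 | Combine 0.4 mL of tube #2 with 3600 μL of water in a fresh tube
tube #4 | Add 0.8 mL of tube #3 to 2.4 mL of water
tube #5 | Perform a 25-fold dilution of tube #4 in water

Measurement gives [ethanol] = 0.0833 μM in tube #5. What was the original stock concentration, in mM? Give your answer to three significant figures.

5.00 mM

Step 1: 5 mL + 15 mL = 20 mL total → factor 20/5 = 4
Step 2: 15-fold → factor 15
Step 3: 0.4 mL + 3600 μL = 4 mL total → factor 4/0.4 = 10
Step 4: 0.8 mL + 2.4 mL = 3.2 mL total → factor 3.2/0.8 = 4
Step 5: 25-fold → factor 25
Overall dilution factor = 4 × 15 × 10 × 4 × 25 = 60000
Stock = 0.0833 μM × 60000 = 4998 μM = 5.00 mM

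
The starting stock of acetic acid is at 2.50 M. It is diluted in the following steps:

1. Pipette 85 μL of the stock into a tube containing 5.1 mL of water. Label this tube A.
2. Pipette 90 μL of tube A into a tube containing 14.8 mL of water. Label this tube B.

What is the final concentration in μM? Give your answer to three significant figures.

248 μM

Step 1: 85 μL + 5.1 mL = 5185 μL total → factor 5185/85 = 61
Step 2: 90 μL + 14.8 mL = 14890 μL total → factor 14890/90 = 165.44
Overall dilution factor = 61 × 165.44 = 10092
Final = 2.50 M / 10092 = 0.0002477 M = 248 μM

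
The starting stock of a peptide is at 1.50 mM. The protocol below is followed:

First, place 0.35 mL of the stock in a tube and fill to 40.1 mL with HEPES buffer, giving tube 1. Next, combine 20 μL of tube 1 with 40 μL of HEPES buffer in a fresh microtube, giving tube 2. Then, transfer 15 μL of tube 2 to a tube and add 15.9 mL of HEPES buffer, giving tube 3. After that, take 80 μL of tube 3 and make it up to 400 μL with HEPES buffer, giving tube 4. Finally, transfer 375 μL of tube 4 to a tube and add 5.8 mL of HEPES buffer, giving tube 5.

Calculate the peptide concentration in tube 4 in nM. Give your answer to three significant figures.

0.823 nM

Step 1: 0.35 mL brought to 40.1 mL → factor 40.1/0.35 = 114.57
Step 2: 20 μL + 40 μL = 60 μL total → factor 60/20 = 3
Step 3: 15 μL + 15.9 mL = 15915 μL total → factor 15915/15 = 1061
Step 4: 80 μL brought to 400 μL → factor 400/80 = 5
Dilution factor through tube 4 = 114.57 × 3 × 1061 × 5 = 1.8234 × 10^6
[tube 4] = 1.50 mM / 1.8234 × 10^6 = 8.226 × 10^-7 mM = 0.823 nM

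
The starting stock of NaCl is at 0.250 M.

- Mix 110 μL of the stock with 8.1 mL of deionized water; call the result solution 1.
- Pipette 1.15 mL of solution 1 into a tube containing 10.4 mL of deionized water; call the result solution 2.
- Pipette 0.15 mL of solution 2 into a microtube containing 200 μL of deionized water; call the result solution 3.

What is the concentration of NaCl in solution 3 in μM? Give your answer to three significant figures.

143 μM

Step 1: 110 μL + 8.1 mL = 8210 μL total → factor 8210/110 = 74.636
Step 2: 1.15 mL + 10.4 mL = 11.55 mL total → factor 11.55/1.15 = 10.043
Step 3: 0.15 mL + 200 μL = 0.35 mL total → factor 0.35/0.15 = 2.3333
Overall dilution factor = 74.636 × 10.043 × 2.3333 = 1749.1
Final = 0.250 M / 1749.1 = 0.0001429 M = 143 μM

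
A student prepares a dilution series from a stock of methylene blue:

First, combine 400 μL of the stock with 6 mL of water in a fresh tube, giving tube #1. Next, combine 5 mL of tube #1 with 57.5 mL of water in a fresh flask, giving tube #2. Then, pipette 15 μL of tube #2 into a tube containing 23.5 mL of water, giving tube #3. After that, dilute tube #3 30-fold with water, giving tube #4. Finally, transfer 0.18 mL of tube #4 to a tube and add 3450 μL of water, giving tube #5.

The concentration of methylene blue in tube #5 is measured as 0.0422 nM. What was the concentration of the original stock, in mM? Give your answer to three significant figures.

Step 1: 400 μL + 6 mL = 6400 μL total → factor 6400/400 = 16
Step 2: 5 mL + 57.5 mL = 62.5 mL total → factor 62.5/5 = 12.5
Step 3: 15 μL + 23.5 mL = 23515 μL total → factor 23515/15 = 1567.7
Step 4: 30-fold → factor 30
Step 5: 0.18 mL + 3450 μL = 3.63 mL total → factor 3.63/0.18 = 20.167
Overall dilution factor = 16 × 12.5 × 1567.7 × 30 × 20.167 = 1.8969 × 10^8
Stock = 0.0422 nM × 1.8969 × 10^8 = 8.005 × 10^6 nM = 8.00 mM

8.00 mM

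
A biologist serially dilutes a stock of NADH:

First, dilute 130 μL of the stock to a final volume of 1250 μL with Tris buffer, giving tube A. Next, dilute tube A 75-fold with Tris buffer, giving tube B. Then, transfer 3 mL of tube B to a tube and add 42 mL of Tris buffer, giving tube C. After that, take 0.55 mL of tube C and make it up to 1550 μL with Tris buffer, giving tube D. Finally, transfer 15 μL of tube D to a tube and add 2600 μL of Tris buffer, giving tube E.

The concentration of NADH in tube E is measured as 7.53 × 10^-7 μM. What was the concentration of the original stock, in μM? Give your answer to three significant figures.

4.00 μM

Step 1: 130 μL brought to 1250 μL → factor 1250/130 = 9.6154
Step 2: 75-fold → factor 75
Step 3: 3 mL + 42 mL = 45 mL total → factor 45/3 = 15
Step 4: 0.55 mL brought to 1550 μL → factor 1.55/0.55 = 2.8182
Step 5: 15 μL + 2600 μL = 2615 μL total → factor 2615/15 = 174.33
Overall dilution factor = 9.6154 × 75 × 15 × 2.8182 × 174.33 = 5.3146 × 10^6
Stock = 7.53 × 10^-7 μM × 5.3146 × 10^6 = 4.00 μM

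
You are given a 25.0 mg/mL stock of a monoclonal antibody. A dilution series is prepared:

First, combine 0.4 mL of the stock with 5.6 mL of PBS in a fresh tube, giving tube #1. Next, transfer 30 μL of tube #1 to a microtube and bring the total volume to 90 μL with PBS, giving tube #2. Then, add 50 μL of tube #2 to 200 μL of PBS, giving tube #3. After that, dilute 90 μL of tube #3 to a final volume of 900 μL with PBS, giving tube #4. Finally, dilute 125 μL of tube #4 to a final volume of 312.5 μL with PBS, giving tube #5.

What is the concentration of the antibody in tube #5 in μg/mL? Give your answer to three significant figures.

4.44 μg/mL

Step 1: 0.4 mL + 5.6 mL = 6 mL total → factor 6/0.4 = 15
Step 2: 30 μL brought to 90 μL → factor 90/30 = 3
Step 3: 50 μL + 200 μL = 250 μL total → factor 250/50 = 5
Step 4: 90 μL brought to 900 μL → factor 900/90 = 10
Step 5: 125 μL brought to 312.5 μL → factor 312.5/125 = 2.5
Overall dilution factor = 15 × 3 × 5 × 10 × 2.5 = 5625
Final = 25.0 mg/mL / 5625 = 0.004444 mg/mL = 4.44 μg/mL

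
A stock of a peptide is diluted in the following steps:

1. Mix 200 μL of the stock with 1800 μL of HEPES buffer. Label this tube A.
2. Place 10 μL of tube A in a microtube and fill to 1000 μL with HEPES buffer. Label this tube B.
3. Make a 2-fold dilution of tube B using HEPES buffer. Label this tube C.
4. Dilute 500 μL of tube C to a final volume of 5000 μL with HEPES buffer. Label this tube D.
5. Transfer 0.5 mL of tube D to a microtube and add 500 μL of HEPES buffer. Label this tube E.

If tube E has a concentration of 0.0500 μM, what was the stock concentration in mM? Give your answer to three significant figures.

Step 1: 200 μL + 1800 μL = 2000 μL total → factor 2000/200 = 10
Step 2: 10 μL brought to 1000 μL → factor 1000/10 = 100
Step 3: 2-fold → factor 2
Step 4: 500 μL brought to 5000 μL → factor 5000/500 = 10
Step 5: 0.5 mL + 500 μL = 1 mL total → factor 1/0.5 = 2
Overall dilution factor = 10 × 100 × 2 × 10 × 2 = 40000
Stock = 0.0500 μM × 40000 = 2000 μM = 2.00 mM

2.00 mM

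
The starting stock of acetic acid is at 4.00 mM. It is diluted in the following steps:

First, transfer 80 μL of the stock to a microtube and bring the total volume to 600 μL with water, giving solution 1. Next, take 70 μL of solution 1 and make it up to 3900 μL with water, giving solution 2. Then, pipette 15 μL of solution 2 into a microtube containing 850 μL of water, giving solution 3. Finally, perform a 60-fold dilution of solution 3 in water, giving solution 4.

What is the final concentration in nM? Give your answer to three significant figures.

2.77 nM

Step 1: 80 μL brought to 600 μL → factor 600/80 = 7.5
Step 2: 70 μL brought to 3900 μL → factor 3900/70 = 55.714
Step 3: 15 μL + 850 μL = 865 μL total → factor 865/15 = 57.667
Step 4: 60-fold → factor 60
Overall dilution factor = 7.5 × 55.714 × 57.667 × 60 = 1.4458 × 10^6
Final = 4.00 mM / 1.4458 × 10^6 = 2.767 × 10^-6 mM = 2.77 nM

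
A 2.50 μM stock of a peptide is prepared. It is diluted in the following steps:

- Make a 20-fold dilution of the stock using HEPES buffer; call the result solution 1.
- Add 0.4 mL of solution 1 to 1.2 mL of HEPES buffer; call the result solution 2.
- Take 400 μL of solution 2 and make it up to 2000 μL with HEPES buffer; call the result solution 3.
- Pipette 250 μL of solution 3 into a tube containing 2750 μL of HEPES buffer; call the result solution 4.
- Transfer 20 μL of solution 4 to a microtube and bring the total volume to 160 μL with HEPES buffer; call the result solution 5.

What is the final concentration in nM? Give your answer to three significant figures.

0.0651 nM

Step 1: 20-fold → factor 20
Step 2: 0.4 mL + 1.2 mL = 1.6 mL total → factor 1.6/0.4 = 4
Step 3: 400 μL brought to 2000 μL → factor 2000/400 = 5
Step 4: 250 μL + 2750 μL = 3000 μL total → factor 3000/250 = 12
Step 5: 20 μL brought to 160 μL → factor 160/20 = 8
Overall dilution factor = 20 × 4 × 5 × 12 × 8 = 38400
Final = 2.50 μM / 38400 = 6.510 × 10^-5 μM = 0.0651 nM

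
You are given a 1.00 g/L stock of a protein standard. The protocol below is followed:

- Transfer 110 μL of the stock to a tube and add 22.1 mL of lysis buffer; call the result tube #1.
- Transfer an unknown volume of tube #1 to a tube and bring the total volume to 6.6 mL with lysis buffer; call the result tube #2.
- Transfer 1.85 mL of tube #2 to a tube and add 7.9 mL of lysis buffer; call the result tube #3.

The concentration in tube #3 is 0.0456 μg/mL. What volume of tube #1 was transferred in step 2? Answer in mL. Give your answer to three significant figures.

Step 1: 110 μL + 22.1 mL = 22210 μL total → factor 22210/110 = 201.91
Step 2: v brought to 6.6 mL → factor = 6.6 mL/v
Step 3: 1.85 mL + 7.9 mL = 9.75 mL total → factor 9.75/1.85 = 5.2703
Product of known-step factors = 1064.1
Overall factor = 1.00 g/L / (0.0456 μg/mL) = 21930
Step-2 factor = 21930 / 1064.1 = 20.609
v = 6.6 mL / 20.609 = 0.320 mL

0.320 mL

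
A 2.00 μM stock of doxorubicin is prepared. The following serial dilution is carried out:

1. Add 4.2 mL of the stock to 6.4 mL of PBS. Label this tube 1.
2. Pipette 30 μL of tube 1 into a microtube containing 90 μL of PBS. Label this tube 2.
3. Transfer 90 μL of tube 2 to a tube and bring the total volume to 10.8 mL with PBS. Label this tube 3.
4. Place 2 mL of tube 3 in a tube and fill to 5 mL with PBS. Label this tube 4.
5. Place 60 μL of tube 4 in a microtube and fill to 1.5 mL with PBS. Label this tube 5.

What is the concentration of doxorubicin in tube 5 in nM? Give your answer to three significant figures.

0.0264 nM

Step 1: 4.2 mL + 6.4 mL = 10.6 mL total → factor 10.6/4.2 = 2.5238
Step 2: 30 μL + 90 μL = 120 μL total → factor 120/30 = 4
Step 3: 90 μL brought to 10.8 mL → factor 10800/90 = 120
Step 4: 2 mL brought to 5 mL → factor 5/2 = 2.5
Step 5: 60 μL brought to 1.5 mL → factor 1500/60 = 25
Overall dilution factor = 2.5238 × 4 × 120 × 2.5 × 25 = 75714
Final = 2.00 μM / 75714 = 2.642 × 10^-5 μM = 0.0264 nM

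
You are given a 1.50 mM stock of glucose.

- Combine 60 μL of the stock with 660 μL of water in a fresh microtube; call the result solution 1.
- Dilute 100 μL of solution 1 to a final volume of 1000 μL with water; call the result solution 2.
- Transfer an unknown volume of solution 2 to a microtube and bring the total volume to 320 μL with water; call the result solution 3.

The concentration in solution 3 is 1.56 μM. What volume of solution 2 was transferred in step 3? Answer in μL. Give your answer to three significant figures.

Step 1: 60 μL + 660 μL = 720 μL total → factor 720/60 = 12
Step 2: 100 μL brought to 1000 μL → factor 1000/100 = 10
Step 3: v brought to 320 μL → factor = 320 μL/v
Product of known-step factors = 120
Overall factor = 1.50 mM / (1.56 μM) = 961.54
Step-3 factor = 961.54 / 120 = 8.0128
v = 320 μL / 8.0128 = 39.9 μL

39.9 μL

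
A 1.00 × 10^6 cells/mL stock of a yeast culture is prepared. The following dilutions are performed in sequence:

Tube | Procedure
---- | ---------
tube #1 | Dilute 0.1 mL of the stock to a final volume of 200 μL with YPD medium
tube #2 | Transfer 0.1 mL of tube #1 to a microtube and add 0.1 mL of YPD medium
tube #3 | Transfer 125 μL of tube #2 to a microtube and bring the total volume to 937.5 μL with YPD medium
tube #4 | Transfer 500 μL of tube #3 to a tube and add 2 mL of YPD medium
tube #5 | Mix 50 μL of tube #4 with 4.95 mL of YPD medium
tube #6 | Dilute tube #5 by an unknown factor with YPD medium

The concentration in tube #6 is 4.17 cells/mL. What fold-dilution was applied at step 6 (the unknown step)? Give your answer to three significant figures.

16.0-fold

Step 1: 0.1 mL brought to 200 μL → factor 0.2/0.1 = 2
Step 2: 0.1 mL + 0.1 mL = 0.2 mL total → factor 0.2/0.1 = 2
Step 3: 125 μL brought to 937.5 μL → factor 937.5/125 = 7.5
Step 4: 500 μL + 2 mL = 2500 μL total → factor 2500/500 = 5
Step 5: 50 μL + 4.95 mL = 5000 μL total → factor 5000/50 = 100
Step 6: unknown factor x
Product of known-step factors = 15000
Overall factor = 1.00 × 10^6 cells/mL / (4.17 cells/mL) = 2.3981 × 10^5
x = 2.3981 × 10^5 / 15000 = 16.0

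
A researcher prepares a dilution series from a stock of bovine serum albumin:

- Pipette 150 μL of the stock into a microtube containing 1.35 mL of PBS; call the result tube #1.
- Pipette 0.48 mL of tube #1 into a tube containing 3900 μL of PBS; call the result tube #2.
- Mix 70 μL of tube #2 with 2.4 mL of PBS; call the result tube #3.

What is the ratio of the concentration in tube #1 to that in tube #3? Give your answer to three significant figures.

322

Step 1: 150 μL + 1.35 mL = 1500 μL total → factor 1500/150 = 10
Step 2: 0.48 mL + 3900 μL = 4.38 mL total → factor 4.38/0.48 = 9.125
Step 3: 70 μL + 2.4 mL = 2470 μL total → factor 2470/70 = 35.286
Dilution factor to tube #1 = 10; to tube #3 = 3219.8
[tube #1]/[tube #3] = (factor to tube #3)/(factor to tube #1) = 3219.8/10 = 322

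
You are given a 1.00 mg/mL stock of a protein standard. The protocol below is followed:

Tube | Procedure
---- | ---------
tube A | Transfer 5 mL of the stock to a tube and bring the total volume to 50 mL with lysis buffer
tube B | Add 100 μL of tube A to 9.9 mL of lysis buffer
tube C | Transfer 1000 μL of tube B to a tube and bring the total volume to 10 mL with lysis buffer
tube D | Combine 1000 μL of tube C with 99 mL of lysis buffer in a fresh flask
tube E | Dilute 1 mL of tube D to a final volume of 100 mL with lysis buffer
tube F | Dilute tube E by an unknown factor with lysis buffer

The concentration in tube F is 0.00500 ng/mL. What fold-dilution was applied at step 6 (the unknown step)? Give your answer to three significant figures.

2.00-fold

Step 1: 5 mL brought to 50 mL → factor 50/5 = 10
Step 2: 100 μL + 9.9 mL = 10000 μL total → factor 10000/100 = 100
Step 3: 1000 μL brought to 10 mL → factor 10000/1000 = 10
Step 4: 1000 μL + 99 mL = 1 × 10^5 μL total → factor 1 × 10^5/1000 = 100
Step 5: 1 mL brought to 100 mL → factor 100/1 = 100
Step 6: unknown factor x
Product of known-step factors = 1 × 10^8
Overall factor = 1.00 mg/mL / (0.00500 ng/mL) = 2 × 10^8
x = 2 × 10^8 / 1 × 10^8 = 2.00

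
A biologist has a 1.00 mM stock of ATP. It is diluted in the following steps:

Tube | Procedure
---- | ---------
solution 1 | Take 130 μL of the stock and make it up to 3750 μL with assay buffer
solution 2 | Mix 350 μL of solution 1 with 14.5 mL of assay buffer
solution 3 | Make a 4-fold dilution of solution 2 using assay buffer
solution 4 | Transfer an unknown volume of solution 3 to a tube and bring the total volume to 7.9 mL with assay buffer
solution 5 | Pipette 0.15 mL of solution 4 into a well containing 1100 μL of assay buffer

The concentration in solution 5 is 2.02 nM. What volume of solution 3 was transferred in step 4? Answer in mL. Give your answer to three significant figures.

Step 1: 130 μL brought to 3750 μL → factor 3750/130 = 28.846
Step 2: 350 μL + 14.5 mL = 14850 μL total → factor 14850/350 = 42.429
Step 3: 4-fold → factor 4
Step 4: v brought to 7.9 mL → factor = 7.9 mL/v
Step 5: 0.15 mL + 1100 μL = 1.25 mL total → factor 1.25/0.15 = 8.3333
Product of known-step factors = 40797
Overall factor = 1.00 mM / (2.02 nM) = 4.9505 × 10^5
Step-4 factor = 4.9505 × 10^5 / 40797 = 12.135
v = 7.9 mL / 12.135 = 0.651 mL

0.651 mL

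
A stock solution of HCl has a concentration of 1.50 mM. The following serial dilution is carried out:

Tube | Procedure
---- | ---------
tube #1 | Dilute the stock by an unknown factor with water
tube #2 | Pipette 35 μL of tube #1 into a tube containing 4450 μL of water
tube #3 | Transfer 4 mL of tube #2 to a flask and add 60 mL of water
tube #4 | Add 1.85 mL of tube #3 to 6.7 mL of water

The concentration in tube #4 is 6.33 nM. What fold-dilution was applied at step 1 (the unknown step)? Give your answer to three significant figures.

25.0-fold

Step 1: unknown factor x
Step 2: 35 μL + 4450 μL = 4485 μL total → factor 4485/35 = 128.14
Step 3: 4 mL + 60 mL = 64 mL total → factor 64/4 = 16
Step 4: 1.85 mL + 6.7 mL = 8.55 mL total → factor 8.55/1.85 = 4.6216
Product of known-step factors = 9475.6
Overall factor = 1.50 mM / (6.33 nM) = 2.3697 × 10^5
x = 2.3697 × 10^5 / 9475.6 = 25.0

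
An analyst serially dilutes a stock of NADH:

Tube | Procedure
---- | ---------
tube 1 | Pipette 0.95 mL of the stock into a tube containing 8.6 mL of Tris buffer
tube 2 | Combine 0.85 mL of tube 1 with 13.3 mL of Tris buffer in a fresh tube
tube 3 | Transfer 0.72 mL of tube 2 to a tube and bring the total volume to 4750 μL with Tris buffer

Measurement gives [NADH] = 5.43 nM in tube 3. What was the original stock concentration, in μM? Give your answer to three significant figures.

5.99 μM

Step 1: 0.95 mL + 8.6 mL = 9.55 mL total → factor 9.55/0.95 = 10.053
Step 2: 0.85 mL + 13.3 mL = 14.15 mL total → factor 14.15/0.85 = 16.647
Step 3: 0.72 mL brought to 4750 μL → factor 4.75/0.72 = 6.5972
Overall dilution factor = 10.053 × 16.647 × 6.5972 = 1104
Stock = 5.43 nM × 1104 = 5995 nM = 5.99 μM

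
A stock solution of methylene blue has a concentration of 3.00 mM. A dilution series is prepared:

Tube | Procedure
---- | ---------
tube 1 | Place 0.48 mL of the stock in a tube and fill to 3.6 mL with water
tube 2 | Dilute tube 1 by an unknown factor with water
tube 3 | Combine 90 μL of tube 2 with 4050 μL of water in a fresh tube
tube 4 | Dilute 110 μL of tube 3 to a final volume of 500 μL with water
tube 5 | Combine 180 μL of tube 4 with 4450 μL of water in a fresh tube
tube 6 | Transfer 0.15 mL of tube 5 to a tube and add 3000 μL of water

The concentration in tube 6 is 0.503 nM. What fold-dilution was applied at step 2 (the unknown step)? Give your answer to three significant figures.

7.04-fold

Step 1: 0.48 mL brought to 3.6 mL → factor 3.6/0.48 = 7.5
Step 2: unknown factor x
Step 3: 90 μL + 4050 μL = 4140 μL total → factor 4140/90 = 46
Step 4: 110 μL brought to 500 μL → factor 500/110 = 4.5455
Step 5: 180 μL + 4450 μL = 4630 μL total → factor 4630/180 = 25.722
Step 6: 0.15 mL + 3000 μL = 3.15 mL total → factor 3.15/0.15 = 21
Product of known-step factors = 8.4708 × 10^5
Overall factor = 3.00 mM / (0.503 nM) = 5.9642 × 10^6
x = 5.9642 × 10^6 / 8.4708 × 10^5 = 7.04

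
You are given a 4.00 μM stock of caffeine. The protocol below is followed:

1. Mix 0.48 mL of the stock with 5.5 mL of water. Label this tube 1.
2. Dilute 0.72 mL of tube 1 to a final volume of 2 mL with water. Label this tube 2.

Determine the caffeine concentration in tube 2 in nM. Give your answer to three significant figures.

Step 1: 0.48 mL + 5.5 mL = 5.98 mL total → factor 5.98/0.48 = 12.458
Step 2: 0.72 mL brought to 2 mL → factor 2/0.72 = 2.7778
Overall dilution factor = 12.458 × 2.7778 = 34.606
Final = 4.00 μM / 34.606 = 0.1156 μM = 116 nM

116 nM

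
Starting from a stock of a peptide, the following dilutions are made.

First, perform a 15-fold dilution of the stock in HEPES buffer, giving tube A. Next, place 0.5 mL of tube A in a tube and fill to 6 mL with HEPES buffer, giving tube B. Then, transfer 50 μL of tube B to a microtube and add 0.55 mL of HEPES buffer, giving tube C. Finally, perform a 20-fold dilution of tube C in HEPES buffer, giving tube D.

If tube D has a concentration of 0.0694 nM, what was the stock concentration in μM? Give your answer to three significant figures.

3.00 μM

Step 1: 15-fold → factor 15
Step 2: 0.5 mL brought to 6 mL → factor 6/0.5 = 12
Step 3: 50 μL + 0.55 mL = 600 μL total → factor 600/50 = 12
Step 4: 20-fold → factor 20
Overall dilution factor = 15 × 12 × 12 × 20 = 43200
Stock = 0.0694 nM × 43200 = 2998 nM = 3.00 μM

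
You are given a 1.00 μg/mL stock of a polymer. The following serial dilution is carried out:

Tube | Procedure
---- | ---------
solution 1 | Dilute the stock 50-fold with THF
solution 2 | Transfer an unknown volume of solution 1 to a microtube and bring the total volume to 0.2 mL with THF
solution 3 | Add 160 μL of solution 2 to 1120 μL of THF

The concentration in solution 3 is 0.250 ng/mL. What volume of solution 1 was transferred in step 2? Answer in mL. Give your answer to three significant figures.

0.0200 mL

Step 1: 50-fold → factor 50
Step 2: v brought to 0.2 mL → factor = 0.2 mL/v
Step 3: 160 μL + 1120 μL = 1280 μL total → factor 1280/160 = 8
Product of known-step factors = 400
Overall factor = 1.00 μg/mL / (0.250 ng/mL) = 4000
Step-2 factor = 4000 / 400 = 10
v = 0.2 mL / 10 = 0.0200 mL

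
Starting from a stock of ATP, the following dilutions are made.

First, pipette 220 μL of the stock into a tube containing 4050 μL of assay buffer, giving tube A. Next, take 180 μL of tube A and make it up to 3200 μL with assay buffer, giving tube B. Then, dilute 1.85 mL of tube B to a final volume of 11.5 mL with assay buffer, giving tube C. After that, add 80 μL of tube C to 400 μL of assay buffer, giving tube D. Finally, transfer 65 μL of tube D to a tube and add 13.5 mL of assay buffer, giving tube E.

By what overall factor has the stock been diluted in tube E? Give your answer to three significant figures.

Step 1: 220 μL + 4050 μL = 4270 μL total → factor 4270/220 = 19.409
Step 2: 180 μL brought to 3200 μL → factor 3200/180 = 17.778
Step 3: 1.85 mL brought to 11.5 mL → factor 11.5/1.85 = 6.2162
Step 4: 80 μL + 400 μL = 480 μL total → factor 480/80 = 6
Step 5: 65 μL + 13.5 mL = 13565 μL total → factor 13565/65 = 208.69
Overall dilution factor = 19.409 × 17.778 × 6.2162 × 6 × 208.69 = 2.6858 × 10^6

2.69 × 10^6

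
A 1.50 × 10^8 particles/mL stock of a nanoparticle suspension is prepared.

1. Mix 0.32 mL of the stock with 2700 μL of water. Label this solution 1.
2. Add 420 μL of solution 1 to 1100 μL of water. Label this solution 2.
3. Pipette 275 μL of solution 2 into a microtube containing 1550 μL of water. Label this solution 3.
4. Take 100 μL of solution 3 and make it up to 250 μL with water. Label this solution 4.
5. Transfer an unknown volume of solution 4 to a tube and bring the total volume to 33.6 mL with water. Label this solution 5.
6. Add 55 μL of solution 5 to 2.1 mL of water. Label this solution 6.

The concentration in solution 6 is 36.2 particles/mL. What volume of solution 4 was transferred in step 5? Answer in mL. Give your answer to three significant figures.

0.180 mL

Step 1: 0.32 mL + 2700 μL = 3.02 mL total → factor 3.02/0.32 = 9.4375
Step 2: 420 μL + 1100 μL = 1520 μL total → factor 1520/420 = 3.619
Step 3: 275 μL + 1550 μL = 1825 μL total → factor 1825/275 = 6.6364
Step 4: 100 μL brought to 250 μL → factor 250/100 = 2.5
Step 5: v brought to 33.6 mL → factor = 33.6 mL/v
Step 6: 55 μL + 2.1 mL = 2155 μL total → factor 2155/55 = 39.182
Product of known-step factors = 22203
Overall factor = 1.50 × 10^8 particles/mL / (36.2 particles/mL) = 4.1436 × 10^6
Step-5 factor = 4.1436 × 10^6 / 22203 = 186.63
v = 33.6 mL / 186.63 = 0.180 mL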